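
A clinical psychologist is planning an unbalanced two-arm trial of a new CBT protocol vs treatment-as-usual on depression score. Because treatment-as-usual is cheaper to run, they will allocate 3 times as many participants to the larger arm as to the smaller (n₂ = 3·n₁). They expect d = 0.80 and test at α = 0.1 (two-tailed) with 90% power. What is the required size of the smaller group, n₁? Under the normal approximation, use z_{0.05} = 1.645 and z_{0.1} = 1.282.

With allocation ratio k = n₂/n₁ = 3, Var(x̄₁−x̄₂) = σ²(1/n₁ + 1/(k·n₁)) = σ²·(k+1)/(k·n₁).
So n₁ = (1 + 1/k)·((z_{α/2} + z_β)/d)² = 1.333 × (2.927/0.80)².
n₁ = 1.333 × 13.39 = 17.8.
Round up: n₁ = 18, giving n₂ = 3 × 18 = 54.

n₁ = 18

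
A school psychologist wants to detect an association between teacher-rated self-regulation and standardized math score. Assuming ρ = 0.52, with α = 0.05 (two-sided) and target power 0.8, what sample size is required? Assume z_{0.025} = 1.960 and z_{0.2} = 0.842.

n = 27

Fisher's z: C = ½·ln((1+r)/(1−r)) = ½·ln(3.1667) = 0.5763.
n = ((z_{α/2} + z_β)/C)² + 3.
(1.960 + 0.842) / 0.5763 = 2.802 / 0.5763 = 4.862.
n = 4.862² + 3 = 23.64 + 3 = 26.6.
Round up.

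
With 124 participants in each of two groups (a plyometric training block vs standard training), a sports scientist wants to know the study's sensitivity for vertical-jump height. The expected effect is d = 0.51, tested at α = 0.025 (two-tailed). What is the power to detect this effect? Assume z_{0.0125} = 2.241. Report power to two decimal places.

For two equal groups, power = Φ(d·√(n/2) − z_{α/2}).
d·√(n/2) = 0.51 × √(124/2) = 0.51 × 7.874 = 4.016.
z_β = 4.016 − 2.241 = 1.775.
Power = Φ(1.775) = 0.962.

power ≈ 0.96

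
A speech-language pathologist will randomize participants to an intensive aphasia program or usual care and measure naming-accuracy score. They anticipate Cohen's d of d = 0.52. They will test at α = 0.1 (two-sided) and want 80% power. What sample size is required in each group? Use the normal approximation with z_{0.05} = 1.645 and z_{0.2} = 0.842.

n = 46 per group

For two independent groups with equal n: n = 2·((z_{α/2} + z_β) / d)².
z_{α/2} + z_β = 1.645 + 0.842 = 2.487.
n = 2 × (2.487 / 0.52)² = 2 × 4.783² = 2 × 22.87 = 45.7.
Round up to the next whole participant.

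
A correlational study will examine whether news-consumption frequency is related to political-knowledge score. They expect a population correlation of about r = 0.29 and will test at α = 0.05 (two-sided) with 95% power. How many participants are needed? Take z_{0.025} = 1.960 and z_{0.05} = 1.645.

n = 149

Fisher's z: C = ½·ln((1+r)/(1−r)) = ½·ln(1.8169) = 0.2986.
n = ((z_{α/2} + z_β)/C)² + 3.
(1.960 + 1.645) / 0.2986 = 3.605 / 0.2986 = 12.073.
n = 12.073² + 3 = 145.76 + 3 = 148.8.
Round up.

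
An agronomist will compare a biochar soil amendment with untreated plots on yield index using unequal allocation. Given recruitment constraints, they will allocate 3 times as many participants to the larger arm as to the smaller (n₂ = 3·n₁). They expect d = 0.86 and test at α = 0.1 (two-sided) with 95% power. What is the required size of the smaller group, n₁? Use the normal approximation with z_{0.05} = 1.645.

With allocation ratio k = n₂/n₁ = 3, Var(x̄₁−x̄₂) = σ²(1/n₁ + 1/(k·n₁)) = σ²·(k+1)/(k·n₁).
So n₁ = (1 + 1/k)·((z_{α/2} + z_β)/d)² = 1.333 × (3.290/0.86)².
n₁ = 1.333 × 14.64 = 19.5.
Round up: n₁ = 20, giving n₂ = 3 × 20 = 60.

n₁ = 20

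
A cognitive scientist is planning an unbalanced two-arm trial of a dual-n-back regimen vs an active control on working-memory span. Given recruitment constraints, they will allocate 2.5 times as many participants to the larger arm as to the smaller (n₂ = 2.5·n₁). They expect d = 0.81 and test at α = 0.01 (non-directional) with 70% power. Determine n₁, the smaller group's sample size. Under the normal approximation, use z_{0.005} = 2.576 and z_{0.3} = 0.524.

With allocation ratio k = n₂/n₁ = 2.5, Var(x̄₁−x̄₂) = σ²(1/n₁ + 1/(k·n₁)) = σ²·(k+1)/(k·n₁).
So n₁ = (1 + 1/k)·((z_{α/2} + z_β)/d)² = 1.400 × (3.100/0.81)².
n₁ = 1.400 × 14.65 = 20.5.
Round up: n₁ = 21, giving n₂ = ⌈2.5 × 21⌉ = ⌈52.5⌉ = 53.

n₁ = 21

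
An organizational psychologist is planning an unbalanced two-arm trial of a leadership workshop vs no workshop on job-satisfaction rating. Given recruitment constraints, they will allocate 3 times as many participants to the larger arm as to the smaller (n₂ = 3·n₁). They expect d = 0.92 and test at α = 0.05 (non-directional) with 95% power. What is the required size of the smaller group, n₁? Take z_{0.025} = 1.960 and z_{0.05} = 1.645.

With allocation ratio k = n₂/n₁ = 3, Var(x̄₁−x̄₂) = σ²(1/n₁ + 1/(k·n₁)) = σ²·(k+1)/(k·n₁).
So n₁ = (1 + 1/k)·((z_{α/2} + z_β)/d)² = 1.333 × (3.605/0.92)².
n₁ = 1.333 × 15.35 = 20.5.
Round up: n₁ = 21, giving n₂ = 3 × 21 = 63.

n₁ = 21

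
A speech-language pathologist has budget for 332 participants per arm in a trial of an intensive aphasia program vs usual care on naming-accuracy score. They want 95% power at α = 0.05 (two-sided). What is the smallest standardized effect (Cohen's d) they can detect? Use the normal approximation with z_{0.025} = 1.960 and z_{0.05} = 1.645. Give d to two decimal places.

d_min ≈ 0.28

For two independent groups of n = 332 each: d_min = (z_{α/2} + z_β)·√(2/n).
z-sum = 1.960 + 1.645 = 3.605.
d_min = 3.605 × √(2/332) = 3.605 × 0.0776 = 0.280.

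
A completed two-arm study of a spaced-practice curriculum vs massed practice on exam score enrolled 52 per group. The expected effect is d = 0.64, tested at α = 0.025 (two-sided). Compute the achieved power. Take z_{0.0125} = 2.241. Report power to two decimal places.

For two equal groups, power = Φ(d·√(n/2) − z_{α/2}).
d·√(n/2) = 0.64 × √(52/2) = 0.64 × 5.099 = 3.263.
z_β = 3.263 − 2.241 = 1.022.
Power = Φ(1.022) = 0.847.

power ≈ 0.85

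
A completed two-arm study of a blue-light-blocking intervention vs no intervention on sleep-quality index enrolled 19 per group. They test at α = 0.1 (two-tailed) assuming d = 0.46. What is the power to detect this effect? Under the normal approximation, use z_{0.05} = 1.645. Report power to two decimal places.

For two equal groups, power = Φ(d·√(n/2) − z_{α/2}).
d·√(n/2) = 0.46 × √(19/2) = 0.46 × 3.082 = 1.418.
z_β = 1.418 − 1.645 = -0.227.
Power = Φ(-0.227) = 0.410.

power ≈ 0.41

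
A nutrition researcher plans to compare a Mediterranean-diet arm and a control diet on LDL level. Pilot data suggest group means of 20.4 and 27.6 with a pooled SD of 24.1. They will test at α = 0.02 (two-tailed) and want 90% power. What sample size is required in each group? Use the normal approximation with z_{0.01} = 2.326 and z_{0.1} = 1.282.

n = 292 per group

Cohen's d = |M₁ − M₂| / SD_pooled = |20.4 − 27.6| / 24.1 = 7.2 / 24.1 = 0.299.
For two independent groups with equal n: n = 2·((z_{α/2} + z_β) / d)².
z_{α/2} + z_β = 2.326 + 1.282 = 3.608.
n = 2 × (3.608 / 0.299)² = 2 × 12.067² = 2 × 145.61 = 291.2.
Round up to the next whole participant.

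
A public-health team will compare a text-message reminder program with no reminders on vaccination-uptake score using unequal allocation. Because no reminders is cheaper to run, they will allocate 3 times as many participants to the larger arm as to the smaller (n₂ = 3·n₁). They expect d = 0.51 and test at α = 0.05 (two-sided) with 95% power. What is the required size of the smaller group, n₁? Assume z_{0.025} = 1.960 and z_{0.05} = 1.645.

With allocation ratio k = n₂/n₁ = 3, Var(x̄₁−x̄₂) = σ²(1/n₁ + 1/(k·n₁)) = σ²·(k+1)/(k·n₁).
So n₁ = (1 + 1/k)·((z_{α/2} + z_β)/d)² = 1.333 × (3.605/0.51)².
n₁ = 1.333 × 49.97 = 66.6.
Round up: n₁ = 67, giving n₂ = 3 × 67 = 201.

n₁ = 67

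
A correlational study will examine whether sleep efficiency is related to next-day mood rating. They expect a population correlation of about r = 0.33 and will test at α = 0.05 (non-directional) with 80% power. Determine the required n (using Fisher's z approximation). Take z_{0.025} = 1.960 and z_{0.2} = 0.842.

Fisher's z: C = ½·ln((1+r)/(1−r)) = ½·ln(1.9851) = 0.3428.
n = ((z_{α/2} + z_β)/C)² + 3.
(1.960 + 0.842) / 0.3428 = 2.802 / 0.3428 = 8.174.
n = 8.174² + 3 = 66.81 + 3 = 69.8.
Round up.

n = 70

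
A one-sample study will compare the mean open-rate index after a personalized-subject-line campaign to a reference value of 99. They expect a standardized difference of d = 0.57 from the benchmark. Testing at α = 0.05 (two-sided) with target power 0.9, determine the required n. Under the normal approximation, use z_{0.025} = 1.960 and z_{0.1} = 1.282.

n = 33

For a one-sample test: n = ((z_{α/2} + z_β) / d)².
z_{α/2} + z_β = 1.960 + 1.282 = 3.242.
n = (3.242 / 0.57)² = 5.688² = 32.35.
Round up.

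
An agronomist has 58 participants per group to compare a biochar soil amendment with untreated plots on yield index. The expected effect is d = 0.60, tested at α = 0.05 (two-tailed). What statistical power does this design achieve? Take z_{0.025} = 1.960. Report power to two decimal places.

power ≈ 0.90

For two equal groups, power = Φ(d·√(n/2) − z_{α/2}).
d·√(n/2) = 0.60 × √(58/2) = 0.60 × 5.385 = 3.231.
z_β = 3.231 − 1.960 = 1.271.
Power = Φ(1.271) = 0.898.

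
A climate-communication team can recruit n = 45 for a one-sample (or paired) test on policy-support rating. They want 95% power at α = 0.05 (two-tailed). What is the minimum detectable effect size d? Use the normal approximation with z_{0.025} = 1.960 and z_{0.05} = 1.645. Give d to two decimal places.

For a single sample (or paired design) of n = 45: d_min = (z_{α/2} + z_β)/√n.
z-sum = 1.960 + 1.645 = 3.605.
d_min = 3.605 / √45 = 3.605 / 6.708 = 0.537.

d_min ≈ 0.54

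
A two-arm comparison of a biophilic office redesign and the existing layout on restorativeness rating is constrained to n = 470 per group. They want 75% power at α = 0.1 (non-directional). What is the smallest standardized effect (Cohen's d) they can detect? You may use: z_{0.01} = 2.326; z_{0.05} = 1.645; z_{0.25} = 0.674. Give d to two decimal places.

For two independent groups of n = 470 each: d_min = (z_{α/2} + z_β)·√(2/n).
z-sum = 1.645 + 0.674 = 2.319.
d_min = 2.319 × √(2/470) = 2.319 × 0.0652 = 0.151.

d_min ≈ 0.15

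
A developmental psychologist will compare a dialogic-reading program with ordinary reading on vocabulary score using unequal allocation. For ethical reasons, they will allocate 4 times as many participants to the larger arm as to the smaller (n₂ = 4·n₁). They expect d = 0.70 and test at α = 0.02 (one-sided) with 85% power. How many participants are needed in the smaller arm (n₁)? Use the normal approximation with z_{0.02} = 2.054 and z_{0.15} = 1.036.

n₁ = 25

With allocation ratio k = n₂/n₁ = 4, Var(x̄₁−x̄₂) = σ²(1/n₁ + 1/(k·n₁)) = σ²·(k+1)/(k·n₁).
So n₁ = (1 + 1/k)·((z_{α} + z_β)/d)² = 1.250 × (3.090/0.70)².
n₁ = 1.250 × 19.49 = 24.4.
Round up: n₁ = 25, giving n₂ = 4 × 25 = 100.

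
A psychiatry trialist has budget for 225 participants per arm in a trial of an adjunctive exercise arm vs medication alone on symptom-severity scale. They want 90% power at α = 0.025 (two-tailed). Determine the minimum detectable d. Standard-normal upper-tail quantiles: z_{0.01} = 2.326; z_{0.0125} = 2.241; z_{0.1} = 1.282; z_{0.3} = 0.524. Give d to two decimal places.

d_min ≈ 0.33

For two independent groups of n = 225 each: d_min = (z_{α/2} + z_β)·√(2/n).
z-sum = 2.241 + 1.282 = 3.523.
d_min = 3.523 × √(2/225) = 3.523 × 0.0943 = 0.332.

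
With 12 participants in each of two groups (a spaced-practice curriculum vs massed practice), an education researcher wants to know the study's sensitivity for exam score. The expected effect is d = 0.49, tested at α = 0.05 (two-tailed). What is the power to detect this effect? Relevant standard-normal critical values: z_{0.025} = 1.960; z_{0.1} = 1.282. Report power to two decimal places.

power ≈ 0.22

For two equal groups, power = Φ(d·√(n/2) − z_{α/2}).
d·√(n/2) = 0.49 × √(12/2) = 0.49 × 2.449 = 1.200.
z_β = 1.200 − 1.960 = -0.760.
Power = Φ(-0.760) = 0.224.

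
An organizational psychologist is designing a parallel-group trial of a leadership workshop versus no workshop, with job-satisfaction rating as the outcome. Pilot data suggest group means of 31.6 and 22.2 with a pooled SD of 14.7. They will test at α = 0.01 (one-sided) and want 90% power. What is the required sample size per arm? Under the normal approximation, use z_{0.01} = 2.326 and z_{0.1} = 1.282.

n = 64 per group

Cohen's d = |M₁ − M₂| / SD_pooled = |31.6 − 22.2| / 14.7 = 9.4 / 14.7 = 0.639.
For two independent groups with equal n: n = 2·((z_{α} + z_β) / d)².
z_{α} + z_β = 2.326 + 1.282 = 3.608.
n = 2 × (3.608 / 0.639)² = 2 × 5.646² = 2 × 31.88 = 63.8.
Round up to the next whole participant.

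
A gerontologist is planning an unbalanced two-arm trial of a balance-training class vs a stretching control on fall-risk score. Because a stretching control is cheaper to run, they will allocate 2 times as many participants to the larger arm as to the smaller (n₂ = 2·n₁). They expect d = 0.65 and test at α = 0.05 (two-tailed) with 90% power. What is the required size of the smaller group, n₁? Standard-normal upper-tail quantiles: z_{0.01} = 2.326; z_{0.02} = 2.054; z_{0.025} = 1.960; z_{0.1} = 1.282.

With allocation ratio k = n₂/n₁ = 2, Var(x̄₁−x̄₂) = σ²(1/n₁ + 1/(k·n₁)) = σ²·(k+1)/(k·n₁).
So n₁ = (1 + 1/k)·((z_{α/2} + z_β)/d)² = 1.500 × (3.242/0.65)².
n₁ = 1.500 × 24.88 = 37.3.
Round up: n₁ = 38, giving n₂ = 2 × 38 = 76.

n₁ = 38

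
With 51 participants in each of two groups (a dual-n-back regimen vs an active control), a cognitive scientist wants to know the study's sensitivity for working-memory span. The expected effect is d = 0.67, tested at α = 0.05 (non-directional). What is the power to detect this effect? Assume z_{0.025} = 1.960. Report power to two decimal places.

power ≈ 0.92

For two equal groups, power = Φ(d·√(n/2) − z_{α/2}).
d·√(n/2) = 0.67 × √(51/2) = 0.67 × 5.050 = 3.383.
z_β = 3.383 − 1.960 = 1.423.
Power = Φ(1.423) = 0.923.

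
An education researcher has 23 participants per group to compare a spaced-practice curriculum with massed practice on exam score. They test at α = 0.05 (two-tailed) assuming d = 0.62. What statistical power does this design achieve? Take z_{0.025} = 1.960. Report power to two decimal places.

For two equal groups, power = Φ(d·√(n/2) − z_{α/2}).
d·√(n/2) = 0.62 × √(23/2) = 0.62 × 3.391 = 2.103.
z_β = 2.103 − 1.960 = 0.143.
Power = Φ(0.143) = 0.557.

power ≈ 0.56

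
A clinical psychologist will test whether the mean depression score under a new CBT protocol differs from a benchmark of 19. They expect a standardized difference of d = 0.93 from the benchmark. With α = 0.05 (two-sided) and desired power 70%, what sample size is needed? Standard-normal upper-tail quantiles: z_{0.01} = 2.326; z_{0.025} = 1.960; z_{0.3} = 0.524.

For a one-sample test: n = ((z_{α/2} + z_β) / d)².
z_{α/2} + z_β = 1.960 + 0.524 = 2.484.
n = (2.484 / 0.93)² = 2.671² = 7.13.
Round up.

n = 8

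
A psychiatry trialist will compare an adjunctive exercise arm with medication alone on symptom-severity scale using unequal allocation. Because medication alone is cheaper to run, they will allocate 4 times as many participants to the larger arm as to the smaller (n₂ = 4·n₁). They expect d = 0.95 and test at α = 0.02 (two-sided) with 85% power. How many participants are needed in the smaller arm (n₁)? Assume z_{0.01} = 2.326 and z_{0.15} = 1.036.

n₁ = 16

With allocation ratio k = n₂/n₁ = 4, Var(x̄₁−x̄₂) = σ²(1/n₁ + 1/(k·n₁)) = σ²·(k+1)/(k·n₁).
So n₁ = (1 + 1/k)·((z_{α/2} + z_β)/d)² = 1.250 × (3.362/0.95)².
n₁ = 1.250 × 12.52 = 15.7.
Round up: n₁ = 16, giving n₂ = 4 × 16 = 64.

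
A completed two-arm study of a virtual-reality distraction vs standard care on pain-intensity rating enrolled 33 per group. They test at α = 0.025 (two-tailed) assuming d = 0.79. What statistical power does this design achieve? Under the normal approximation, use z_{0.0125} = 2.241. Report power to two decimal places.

For two equal groups, power = Φ(d·√(n/2) − z_{α/2}).
d·√(n/2) = 0.79 × √(33/2) = 0.79 × 4.062 = 3.209.
z_β = 3.209 − 2.241 = 0.968.
Power = Φ(0.968) = 0.833.

power ≈ 0.83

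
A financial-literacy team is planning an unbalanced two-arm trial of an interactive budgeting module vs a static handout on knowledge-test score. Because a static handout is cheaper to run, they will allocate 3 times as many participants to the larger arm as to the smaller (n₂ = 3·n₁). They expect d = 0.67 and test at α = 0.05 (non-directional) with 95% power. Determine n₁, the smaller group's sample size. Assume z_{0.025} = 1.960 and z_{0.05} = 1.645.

n₁ = 39

With allocation ratio k = n₂/n₁ = 3, Var(x̄₁−x̄₂) = σ²(1/n₁ + 1/(k·n₁)) = σ²·(k+1)/(k·n₁).
So n₁ = (1 + 1/k)·((z_{α/2} + z_β)/d)² = 1.333 × (3.605/0.67)².
n₁ = 1.333 × 28.95 = 38.6.
Round up: n₁ = 39, giving n₂ = 3 × 39 = 117.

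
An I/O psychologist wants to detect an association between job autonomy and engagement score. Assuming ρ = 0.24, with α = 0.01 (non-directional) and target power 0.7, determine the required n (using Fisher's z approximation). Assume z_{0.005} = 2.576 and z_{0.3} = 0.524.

n = 164

Fisher's z: C = ½·ln((1+r)/(1−r)) = ½·ln(1.6316) = 0.2448.
n = ((z_{α/2} + z_β)/C)² + 3.
(2.576 + 0.524) / 0.2448 = 3.100 / 0.2448 = 12.663.
n = 12.663² + 3 = 160.36 + 3 = 163.4.
Round up.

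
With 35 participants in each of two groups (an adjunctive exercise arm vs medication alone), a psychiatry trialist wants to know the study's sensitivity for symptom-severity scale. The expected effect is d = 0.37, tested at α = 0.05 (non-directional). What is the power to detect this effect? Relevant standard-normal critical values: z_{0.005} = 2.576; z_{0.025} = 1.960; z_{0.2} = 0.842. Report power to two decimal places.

power ≈ 0.34

For two equal groups, power = Φ(d·√(n/2) − z_{α/2}).
d·√(n/2) = 0.37 × √(35/2) = 0.37 × 4.183 = 1.548.
z_β = 1.548 − 1.960 = -0.412.
Power = Φ(-0.412) = 0.340.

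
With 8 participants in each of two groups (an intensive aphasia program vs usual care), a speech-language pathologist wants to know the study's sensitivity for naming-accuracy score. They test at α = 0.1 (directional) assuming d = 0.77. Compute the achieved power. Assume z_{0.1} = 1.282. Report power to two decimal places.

For two equal groups, power = Φ(d·√(n/2) − z_{α}).
d·√(n/2) = 0.77 × √(8/2) = 0.77 × 2.000 = 1.540.
z_β = 1.540 − 1.282 = 0.258.
Power = Φ(0.258) = 0.602.

power ≈ 0.60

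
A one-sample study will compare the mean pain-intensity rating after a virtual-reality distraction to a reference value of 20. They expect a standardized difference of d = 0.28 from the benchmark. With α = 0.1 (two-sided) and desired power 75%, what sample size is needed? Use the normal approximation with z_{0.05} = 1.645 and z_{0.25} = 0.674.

n = 69

For a one-sample test: n = ((z_{α/2} + z_β) / d)².
z_{α/2} + z_β = 1.645 + 0.674 = 2.319.
n = (2.319 / 0.28)² = 8.282² = 68.59.
Round up.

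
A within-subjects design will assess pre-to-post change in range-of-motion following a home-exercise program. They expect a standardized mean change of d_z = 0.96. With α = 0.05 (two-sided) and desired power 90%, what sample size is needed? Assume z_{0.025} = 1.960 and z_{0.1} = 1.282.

For a paired (one-sample on differences) test: n = ((z_{α/2} + z_β) / d)².
z_{α/2} + z_β = 1.960 + 1.282 = 3.242.
n = (3.242 / 0.96)² = 3.377² = 11.40.
Round up.

n = 12 pairs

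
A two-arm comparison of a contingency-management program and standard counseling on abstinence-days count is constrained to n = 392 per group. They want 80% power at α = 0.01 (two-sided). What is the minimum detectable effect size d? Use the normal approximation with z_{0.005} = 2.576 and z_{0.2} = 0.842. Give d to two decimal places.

d_min ≈ 0.24

For two independent groups of n = 392 each: d_min = (z_{α/2} + z_β)·√(2/n).
z-sum = 2.576 + 0.842 = 3.418.
d_min = 3.418 × √(2/392) = 3.418 × 0.0714 = 0.244.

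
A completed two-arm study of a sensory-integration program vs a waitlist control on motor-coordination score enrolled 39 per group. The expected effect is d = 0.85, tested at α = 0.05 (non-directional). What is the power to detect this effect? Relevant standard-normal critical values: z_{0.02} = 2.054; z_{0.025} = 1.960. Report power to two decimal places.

power ≈ 0.96

For two equal groups, power = Φ(d·√(n/2) − z_{α/2}).
d·√(n/2) = 0.85 × √(39/2) = 0.85 × 4.416 = 3.753.
z_β = 3.753 − 1.960 = 1.793.
Power = Φ(1.793) = 0.964.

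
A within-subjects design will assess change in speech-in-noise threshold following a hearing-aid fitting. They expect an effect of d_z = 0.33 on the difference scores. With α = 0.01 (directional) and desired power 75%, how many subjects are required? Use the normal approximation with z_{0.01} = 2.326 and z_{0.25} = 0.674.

n = 83 pairs

For a paired (one-sample on differences) test: n = ((z_{α} + z_β) / d)².
z_{α} + z_β = 2.326 + 0.674 = 3.000.
n = (3.000 / 0.33)² = 9.091² = 82.64.
Round up.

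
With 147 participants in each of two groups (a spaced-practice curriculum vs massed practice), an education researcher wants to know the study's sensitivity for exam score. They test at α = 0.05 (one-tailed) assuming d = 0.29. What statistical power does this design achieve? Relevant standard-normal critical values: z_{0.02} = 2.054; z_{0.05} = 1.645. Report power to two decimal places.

For two equal groups, power = Φ(d·√(n/2) − z_{α}).
d·√(n/2) = 0.29 × √(147/2) = 0.29 × 8.573 = 2.486.
z_β = 2.486 − 1.645 = 0.841.
Power = Φ(0.841) = 0.800.

power ≈ 0.80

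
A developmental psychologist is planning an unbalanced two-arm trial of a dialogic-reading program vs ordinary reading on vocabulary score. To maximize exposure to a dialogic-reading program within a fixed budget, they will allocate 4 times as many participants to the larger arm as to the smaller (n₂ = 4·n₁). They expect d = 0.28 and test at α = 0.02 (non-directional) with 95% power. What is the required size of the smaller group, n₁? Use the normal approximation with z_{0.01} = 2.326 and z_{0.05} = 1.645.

n₁ = 252

With allocation ratio k = n₂/n₁ = 4, Var(x̄₁−x̄₂) = σ²(1/n₁ + 1/(k·n₁)) = σ²·(k+1)/(k·n₁).
So n₁ = (1 + 1/k)·((z_{α/2} + z_β)/d)² = 1.250 × (3.971/0.28)².
n₁ = 1.250 × 201.13 = 251.4.
Round up: n₁ = 252, giving n₂ = 4 × 252 = 1008.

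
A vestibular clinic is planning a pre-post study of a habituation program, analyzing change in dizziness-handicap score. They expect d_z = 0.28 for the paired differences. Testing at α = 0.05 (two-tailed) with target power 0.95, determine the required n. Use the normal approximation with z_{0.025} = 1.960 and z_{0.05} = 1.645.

For a paired (one-sample on differences) test: n = ((z_{α/2} + z_β) / d)².
z_{α/2} + z_β = 1.960 + 1.645 = 3.605.
n = (3.605 / 0.28)² = 12.875² = 165.77.
Round up.

n = 166 pairs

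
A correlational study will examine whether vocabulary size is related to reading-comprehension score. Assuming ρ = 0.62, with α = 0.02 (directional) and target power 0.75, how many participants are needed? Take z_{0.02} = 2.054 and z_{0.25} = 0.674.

Fisher's z: C = ½·ln((1+r)/(1−r)) = ½·ln(4.2632) = 0.7250.
n = ((z_{α} + z_β)/C)² + 3.
(2.054 + 0.674) / 0.7250 = 2.728 / 0.7250 = 3.763.
n = 3.763² + 3 = 14.16 + 3 = 17.2.
Round up.

n = 18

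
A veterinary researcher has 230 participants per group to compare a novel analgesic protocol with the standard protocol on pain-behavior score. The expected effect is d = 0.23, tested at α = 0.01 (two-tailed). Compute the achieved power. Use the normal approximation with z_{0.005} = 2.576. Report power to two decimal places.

power ≈ 0.46

For two equal groups, power = Φ(d·√(n/2) − z_{α/2}).
d·√(n/2) = 0.23 × √(230/2) = 0.23 × 10.724 = 2.466.
z_β = 2.466 − 2.576 = -0.110.
Power = Φ(-0.110) = 0.456.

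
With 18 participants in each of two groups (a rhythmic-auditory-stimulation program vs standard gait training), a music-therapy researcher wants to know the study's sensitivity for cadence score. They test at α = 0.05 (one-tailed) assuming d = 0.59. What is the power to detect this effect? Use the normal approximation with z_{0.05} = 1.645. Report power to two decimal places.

power ≈ 0.55

For two equal groups, power = Φ(d·√(n/2) − z_{α}).
d·√(n/2) = 0.59 × √(18/2) = 0.59 × 3.000 = 1.770.
z_β = 1.770 − 1.645 = 0.125.
Power = Φ(0.125) = 0.550.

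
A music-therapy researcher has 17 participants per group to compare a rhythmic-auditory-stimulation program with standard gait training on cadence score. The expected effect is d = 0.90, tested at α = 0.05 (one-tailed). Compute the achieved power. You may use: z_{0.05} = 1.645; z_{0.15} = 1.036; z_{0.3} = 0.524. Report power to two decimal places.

power ≈ 0.84

For two equal groups, power = Φ(d·√(n/2) − z_{α}).
d·√(n/2) = 0.90 × √(17/2) = 0.90 × 2.915 = 2.624.
z_β = 2.624 − 1.645 = 0.979.
Power = Φ(0.979) = 0.836.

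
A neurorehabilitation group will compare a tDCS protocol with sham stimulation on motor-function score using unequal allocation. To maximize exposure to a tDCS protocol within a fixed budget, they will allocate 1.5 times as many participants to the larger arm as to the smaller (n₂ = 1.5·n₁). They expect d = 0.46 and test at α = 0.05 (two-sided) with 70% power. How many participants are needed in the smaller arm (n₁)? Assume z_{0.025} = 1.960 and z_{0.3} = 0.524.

n₁ = 49

With allocation ratio k = n₂/n₁ = 1.5, Var(x̄₁−x̄₂) = σ²(1/n₁ + 1/(k·n₁)) = σ²·(k+1)/(k·n₁).
So n₁ = (1 + 1/k)·((z_{α/2} + z_β)/d)² = 1.667 × (2.484/0.46)².
n₁ = 1.667 × 29.16 = 48.6.
Round up: n₁ = 49, giving n₂ = ⌈1.5 × 49⌉ = ⌈73.5⌉ = 74.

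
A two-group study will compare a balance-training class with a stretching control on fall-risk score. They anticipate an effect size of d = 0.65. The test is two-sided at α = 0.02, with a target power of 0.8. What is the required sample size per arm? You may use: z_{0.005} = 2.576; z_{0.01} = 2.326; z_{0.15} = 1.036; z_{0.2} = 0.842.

For two independent groups with equal n: n = 2·((z_{α/2} + z_β) / d)².
z_{α/2} + z_β = 2.326 + 0.842 = 3.168.
n = 2 × (3.168 / 0.65)² = 2 × 4.874² = 2 × 23.75 = 47.5.
Round up to the next whole participant.

n = 48 per group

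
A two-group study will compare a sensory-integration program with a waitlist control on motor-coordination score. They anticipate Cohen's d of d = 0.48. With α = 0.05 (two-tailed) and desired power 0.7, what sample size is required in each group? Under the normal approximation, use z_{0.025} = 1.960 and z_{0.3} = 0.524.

n = 54 per group

For two independent groups with equal n: n = 2·((z_{α/2} + z_β) / d)².
z_{α/2} + z_β = 1.960 + 0.524 = 2.484.
n = 2 × (2.484 / 0.48)² = 2 × 5.175² = 2 × 26.78 = 53.6.
Round up to the next whole participant.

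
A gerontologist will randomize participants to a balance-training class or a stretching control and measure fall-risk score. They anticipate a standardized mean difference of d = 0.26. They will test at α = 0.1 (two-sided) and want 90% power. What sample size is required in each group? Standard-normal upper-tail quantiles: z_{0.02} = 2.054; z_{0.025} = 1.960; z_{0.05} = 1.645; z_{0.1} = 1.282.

For two independent groups with equal n: n = 2·((z_{α/2} + z_β) / d)².
z_{α/2} + z_β = 1.645 + 1.282 = 2.927.
n = 2 × (2.927 / 0.26)² = 2 × 11.258² = 2 × 126.74 = 253.5.
Round up to the next whole participant.

n = 254 per group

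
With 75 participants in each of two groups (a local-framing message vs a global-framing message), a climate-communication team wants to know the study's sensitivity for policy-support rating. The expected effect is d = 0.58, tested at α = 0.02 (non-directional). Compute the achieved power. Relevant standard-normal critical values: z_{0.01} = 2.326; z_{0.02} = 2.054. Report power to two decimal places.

For two equal groups, power = Φ(d·√(n/2) − z_{α/2}).
d·√(n/2) = 0.58 × √(75/2) = 0.58 × 6.124 = 3.552.
z_β = 3.552 − 2.326 = 1.226.
Power = Φ(1.226) = 0.890.

power ≈ 0.89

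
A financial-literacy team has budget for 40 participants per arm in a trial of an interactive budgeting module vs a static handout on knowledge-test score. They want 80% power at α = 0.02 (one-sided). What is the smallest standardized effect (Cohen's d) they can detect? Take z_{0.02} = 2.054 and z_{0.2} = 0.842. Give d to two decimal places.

For two independent groups of n = 40 each: d_min = (z_{α} + z_β)·√(2/n).
z-sum = 2.054 + 0.842 = 2.896.
d_min = 2.896 × √(2/40) = 2.896 × 0.2236 = 0.648.

d_min ≈ 0.65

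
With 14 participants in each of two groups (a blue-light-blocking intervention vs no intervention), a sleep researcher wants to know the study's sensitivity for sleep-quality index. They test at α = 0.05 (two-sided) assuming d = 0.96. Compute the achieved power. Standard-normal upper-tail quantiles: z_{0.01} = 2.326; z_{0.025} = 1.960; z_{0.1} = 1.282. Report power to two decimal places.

For two equal groups, power = Φ(d·√(n/2) − z_{α/2}).
d·√(n/2) = 0.96 × √(14/2) = 0.96 × 2.646 = 2.540.
z_β = 2.540 − 1.960 = 0.580.
Power = Φ(0.580) = 0.719.

power ≈ 0.72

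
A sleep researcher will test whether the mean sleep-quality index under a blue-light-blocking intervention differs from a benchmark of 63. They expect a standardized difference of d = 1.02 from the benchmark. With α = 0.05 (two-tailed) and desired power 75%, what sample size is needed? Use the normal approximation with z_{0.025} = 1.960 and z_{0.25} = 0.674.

n = 7

For a one-sample test: n = ((z_{α/2} + z_β) / d)².
z_{α/2} + z_β = 1.960 + 0.674 = 2.634.
n = (2.634 / 1.02)² = 2.582² = 6.67.
Round up.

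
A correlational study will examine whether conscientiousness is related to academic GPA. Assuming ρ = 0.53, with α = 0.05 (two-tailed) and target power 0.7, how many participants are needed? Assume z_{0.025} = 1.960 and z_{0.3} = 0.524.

Fisher's z: C = ½·ln((1+r)/(1−r)) = ½·ln(3.2553) = 0.5901.
n = ((z_{α/2} + z_β)/C)² + 3.
(1.960 + 0.524) / 0.5901 = 2.484 / 0.5901 = 4.209.
n = 4.209² + 3 = 17.72 + 3 = 20.7.
Round up.

n = 21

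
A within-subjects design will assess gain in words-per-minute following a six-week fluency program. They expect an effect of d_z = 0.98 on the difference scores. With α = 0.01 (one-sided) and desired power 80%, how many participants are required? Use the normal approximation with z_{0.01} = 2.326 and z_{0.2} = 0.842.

n = 11 pairs

For a paired (one-sample on differences) test: n = ((z_{α} + z_β) / d)².
z_{α} + z_β = 2.326 + 0.842 = 3.168.
n = (3.168 / 0.98)² = 3.233² = 10.45.
Round up.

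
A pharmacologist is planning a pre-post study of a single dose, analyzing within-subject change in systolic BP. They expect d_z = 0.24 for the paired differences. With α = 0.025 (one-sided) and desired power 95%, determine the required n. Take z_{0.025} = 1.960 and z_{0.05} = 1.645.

n = 226 pairs

For a paired (one-sample on differences) test: n = ((z_{α} + z_β) / d)².
z_{α} + z_β = 1.960 + 1.645 = 3.605.
n = (3.605 / 0.24)² = 15.021² = 225.63.
Round up.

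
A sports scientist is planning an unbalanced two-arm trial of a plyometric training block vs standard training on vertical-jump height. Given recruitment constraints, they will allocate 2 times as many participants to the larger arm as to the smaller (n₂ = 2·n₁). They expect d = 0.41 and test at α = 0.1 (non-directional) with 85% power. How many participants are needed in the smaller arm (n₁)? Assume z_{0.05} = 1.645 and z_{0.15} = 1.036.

n₁ = 65

With allocation ratio k = n₂/n₁ = 2, Var(x̄₁−x̄₂) = σ²(1/n₁ + 1/(k·n₁)) = σ²·(k+1)/(k·n₁).
So n₁ = (1 + 1/k)·((z_{α/2} + z_β)/d)² = 1.500 × (2.681/0.41)².
n₁ = 1.500 × 42.76 = 64.1.
Round up: n₁ = 65, giving n₂ = 2 × 65 = 130.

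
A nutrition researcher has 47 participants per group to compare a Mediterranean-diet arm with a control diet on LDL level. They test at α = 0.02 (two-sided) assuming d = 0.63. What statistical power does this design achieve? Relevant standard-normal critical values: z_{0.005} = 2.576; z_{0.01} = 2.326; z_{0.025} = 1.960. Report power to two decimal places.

power ≈ 0.77

For two equal groups, power = Φ(d·√(n/2) − z_{α/2}).
d·√(n/2) = 0.63 × √(47/2) = 0.63 × 4.848 = 3.054.
z_β = 3.054 − 2.326 = 0.728.
Power = Φ(0.728) = 0.767.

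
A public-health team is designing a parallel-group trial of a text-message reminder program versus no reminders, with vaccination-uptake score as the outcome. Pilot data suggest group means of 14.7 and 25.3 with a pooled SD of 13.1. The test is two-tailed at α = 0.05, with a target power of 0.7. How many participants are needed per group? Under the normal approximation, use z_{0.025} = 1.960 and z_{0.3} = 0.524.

Cohen's d = |M₁ − M₂| / SD_pooled = |14.7 − 25.3| / 13.1 = 10.6 / 13.1 = 0.809.
For two independent groups with equal n: n = 2·((z_{α/2} + z_β) / d)².
z_{α/2} + z_β = 1.960 + 0.524 = 2.484.
n = 2 × (2.484 / 0.809)² = 2 × 3.070² = 2 × 9.43 = 18.9.
Round up to the next whole participant.

n = 19 per group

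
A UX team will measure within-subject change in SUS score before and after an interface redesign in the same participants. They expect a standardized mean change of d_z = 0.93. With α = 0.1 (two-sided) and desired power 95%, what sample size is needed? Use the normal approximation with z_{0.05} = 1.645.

For a paired (one-sample on differences) test: n = ((z_{α/2} + z_β) / d)².
z_{α/2} + z_β = 1.645 + 1.645 = 3.290.
n = (3.290 / 0.93)² = 3.538² = 12.51.
Round up.

n = 13 pairs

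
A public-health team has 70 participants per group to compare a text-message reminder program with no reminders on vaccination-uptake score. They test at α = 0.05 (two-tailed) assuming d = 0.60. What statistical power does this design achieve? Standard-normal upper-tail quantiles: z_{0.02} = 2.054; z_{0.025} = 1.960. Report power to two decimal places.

power ≈ 0.94

For two equal groups, power = Φ(d·√(n/2) − z_{α/2}).
d·√(n/2) = 0.60 × √(70/2) = 0.60 × 5.916 = 3.550.
z_β = 3.550 − 1.960 = 1.590.
Power = Φ(1.590) = 0.944.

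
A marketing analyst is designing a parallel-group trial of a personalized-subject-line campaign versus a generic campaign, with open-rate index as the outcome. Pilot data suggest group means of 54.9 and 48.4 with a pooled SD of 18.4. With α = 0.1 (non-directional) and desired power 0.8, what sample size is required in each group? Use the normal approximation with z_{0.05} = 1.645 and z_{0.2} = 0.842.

n = 100 per group

Cohen's d = |M₁ − M₂| / SD_pooled = |54.9 − 48.4| / 18.4 = 6.5 / 18.4 = 0.353.
For two independent groups with equal n: n = 2·((z_{α/2} + z_β) / d)².
z_{α/2} + z_β = 1.645 + 0.842 = 2.487.
n = 2 × (2.487 / 0.353)² = 2 × 7.045² = 2 × 49.64 = 99.3.
Round up to the next whole participant.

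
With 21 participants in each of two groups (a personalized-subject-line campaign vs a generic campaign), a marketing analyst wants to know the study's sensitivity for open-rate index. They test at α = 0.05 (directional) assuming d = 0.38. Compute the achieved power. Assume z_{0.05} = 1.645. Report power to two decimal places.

For two equal groups, power = Φ(d·√(n/2) − z_{α}).
d·√(n/2) = 0.38 × √(21/2) = 0.38 × 3.240 = 1.231.
z_β = 1.231 − 1.645 = -0.414.
Power = Φ(-0.414) = 0.340.

power ≈ 0.34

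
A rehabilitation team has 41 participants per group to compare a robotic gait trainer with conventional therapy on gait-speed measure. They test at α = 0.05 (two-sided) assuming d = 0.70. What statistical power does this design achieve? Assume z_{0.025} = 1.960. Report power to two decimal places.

power ≈ 0.89

For two equal groups, power = Φ(d·√(n/2) − z_{α/2}).
d·√(n/2) = 0.70 × √(41/2) = 0.70 × 4.528 = 3.169.
z_β = 3.169 − 1.960 = 1.209.
Power = Φ(1.209) = 0.887.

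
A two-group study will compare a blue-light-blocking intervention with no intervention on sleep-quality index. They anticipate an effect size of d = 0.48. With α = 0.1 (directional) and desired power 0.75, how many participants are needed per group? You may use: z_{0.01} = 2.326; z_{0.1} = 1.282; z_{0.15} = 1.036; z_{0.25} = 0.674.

n = 34 per group

For two independent groups with equal n: n = 2·((z_{α} + z_β) / d)².
z_{α} + z_β = 1.282 + 0.674 = 1.956.
n = 2 × (1.956 / 0.48)² = 2 × 4.075² = 2 × 16.61 = 33.2.
Round up to the next whole participant.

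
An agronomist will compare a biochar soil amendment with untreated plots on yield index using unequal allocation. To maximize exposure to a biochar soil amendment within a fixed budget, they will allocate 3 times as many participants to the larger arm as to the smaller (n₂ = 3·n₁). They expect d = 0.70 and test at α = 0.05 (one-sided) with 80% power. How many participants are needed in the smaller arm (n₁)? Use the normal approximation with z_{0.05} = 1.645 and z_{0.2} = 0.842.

With allocation ratio k = n₂/n₁ = 3, Var(x̄₁−x̄₂) = σ²(1/n₁ + 1/(k·n₁)) = σ²·(k+1)/(k·n₁).
So n₁ = (1 + 1/k)·((z_{α} + z_β)/d)² = 1.333 × (2.487/0.70)².
n₁ = 1.333 × 12.62 = 16.8.
Round up: n₁ = 17, giving n₂ = 3 × 17 = 51.

n₁ = 17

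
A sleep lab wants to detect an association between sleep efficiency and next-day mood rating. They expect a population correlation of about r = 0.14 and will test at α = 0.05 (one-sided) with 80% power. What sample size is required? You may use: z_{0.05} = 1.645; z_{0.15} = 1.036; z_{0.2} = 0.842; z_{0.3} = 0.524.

Fisher's z: C = ½·ln((1+r)/(1−r)) = ½·ln(1.3256) = 0.1409.
n = ((z_{α} + z_β)/C)² + 3.
(1.645 + 0.842) / 0.1409 = 2.487 / 0.1409 = 17.651.
n = 17.651² + 3 = 311.55 + 3 = 314.6.
Round up.

n = 315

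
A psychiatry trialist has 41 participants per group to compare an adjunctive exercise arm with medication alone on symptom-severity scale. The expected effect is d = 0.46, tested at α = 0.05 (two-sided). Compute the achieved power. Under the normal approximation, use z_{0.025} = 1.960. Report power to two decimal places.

For two equal groups, power = Φ(d·√(n/2) − z_{α/2}).
d·√(n/2) = 0.46 × √(41/2) = 0.46 × 4.528 = 2.083.
z_β = 2.083 − 1.960 = 0.123.
Power = Φ(0.123) = 0.549.

power ≈ 0.55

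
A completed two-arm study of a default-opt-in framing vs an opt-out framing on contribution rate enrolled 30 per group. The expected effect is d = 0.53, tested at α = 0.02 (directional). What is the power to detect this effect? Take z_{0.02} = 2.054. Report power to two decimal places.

power ≈ 0.50

For two equal groups, power = Φ(d·√(n/2) − z_{α}).
d·√(n/2) = 0.53 × √(30/2) = 0.53 × 3.873 = 2.053.
z_β = 2.053 − 2.054 = -0.001.
Power = Φ(-0.001) = 0.499.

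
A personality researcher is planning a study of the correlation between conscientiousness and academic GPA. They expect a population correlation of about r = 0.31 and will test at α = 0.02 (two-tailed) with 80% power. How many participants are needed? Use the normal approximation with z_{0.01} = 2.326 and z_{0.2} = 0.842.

Fisher's z: C = ½·ln((1+r)/(1−r)) = ½·ln(1.8986) = 0.3205.
n = ((z_{α/2} + z_β)/C)² + 3.
(2.326 + 0.842) / 0.3205 = 3.168 / 0.3205 = 9.885.
n = 9.885² + 3 = 97.70 + 3 = 100.7.
Round up.

n = 101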